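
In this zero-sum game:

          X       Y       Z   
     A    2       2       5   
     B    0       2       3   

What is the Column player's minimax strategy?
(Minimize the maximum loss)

Column should play X or Y (all achieve the minimum), value = 2

Work:
Column player minimizes Row's maximum payoff:
Column X: max payoff to Row = 2
Column Y: max payoff to Row = 2
Column Z: max payoff to Row = 5
Minimum is 2, achieved by columns X, Y (tied).
Each of X or Y is a minimax strategy.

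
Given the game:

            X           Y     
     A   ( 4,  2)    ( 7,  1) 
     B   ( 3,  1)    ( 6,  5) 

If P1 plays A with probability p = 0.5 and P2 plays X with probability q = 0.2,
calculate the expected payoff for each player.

E[P1] = 5.9, E[P2] = 2.7

Work:
E[P1] = p·q·π₁(A,X) + p·(1-q)·π₁(A,Y) + (1-p)·q·π₁(B,X) + (1-p)·(1-q)·π₁(B,Y)
= 0.5·0.2·4 + 0.5·0.8·7 + 0.5·0.2·3 + 0.5·0.8·6
= 5.9

E[P2] = 2.7 (similar calculation)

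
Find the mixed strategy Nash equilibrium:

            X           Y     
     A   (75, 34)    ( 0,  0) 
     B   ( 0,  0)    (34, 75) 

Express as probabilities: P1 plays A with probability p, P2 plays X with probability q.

p = 0.6881, q = 0.3119

Work:
Find probabilities that make opponent indifferent:
P2 chooses q to make P1 indifferent between A and B
P1 chooses p to make P2 indifferent between X and Y
Mixed NE: P1 plays (A: 0.6881, B: 0.3119), P2 plays (X: 0.3119, Y: 0.6881)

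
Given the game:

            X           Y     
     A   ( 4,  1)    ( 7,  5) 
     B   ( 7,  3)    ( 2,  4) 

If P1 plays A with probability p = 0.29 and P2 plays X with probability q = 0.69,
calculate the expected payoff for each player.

E[P1] = 5.2992, E[P2] = 2.9997

Work:
E[P1] = p·q·π₁(A,X) + p·(1-q)·π₁(A,Y) + (1-p)·q·π₁(B,X) + (1-p)·(1-q)·π₁(B,Y)
= 0.29·0.69·4 + 0.29·0.31·7 + 0.71·0.69·7 + 0.71·0.31·2
= 5.2992

E[P2] = 2.9997 (similar calculation)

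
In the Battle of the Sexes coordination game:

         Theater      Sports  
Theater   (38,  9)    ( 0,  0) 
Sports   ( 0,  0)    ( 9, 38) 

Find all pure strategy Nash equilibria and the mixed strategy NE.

Pure NE: (Theater, Theater) and (Sports, Sports); Mixed NE: p = 0.8085, q = 0.1915

Work:
Check pure NE:
(Theater, Theater): (38, 9) - no unilateral deviation beneficial
(Sports, Sports): (9, 38) - no unilateral deviation beneficial
Mixed NE: P1 plays Theater with p = 0.8085, P2 plays Theater with q = 0.1915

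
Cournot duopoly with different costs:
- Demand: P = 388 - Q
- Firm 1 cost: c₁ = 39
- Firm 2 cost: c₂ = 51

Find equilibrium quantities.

q₁* = 120.33, q₂* = 108.33

Work:
Reaction: q₁ = (388 - 39 - q₂)/2
Reaction: q₂ = (388 - 51 - q₁)/2
Solve simultaneously:
q₁* = (388 - 2×39 + 51)/3 = 120.33
q₂* = (388 - 2×51 + 39)/3 = 108.33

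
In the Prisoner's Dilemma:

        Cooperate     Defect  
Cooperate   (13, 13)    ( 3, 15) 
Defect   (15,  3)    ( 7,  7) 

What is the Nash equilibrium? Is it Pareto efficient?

(Defect, Defect) is NE; not Pareto efficient

Work:
Defect dominates Cooperate for both players:
If P2 cooperates: Defect (15) > Cooperate (13)
If P2 defects: Defect (7) > Cooperate (3)
NE: (Defect, Defect) with payoff (7, 7)
But (Cooperate, Cooperate) = (13, 13) Pareto dominates (7, 7)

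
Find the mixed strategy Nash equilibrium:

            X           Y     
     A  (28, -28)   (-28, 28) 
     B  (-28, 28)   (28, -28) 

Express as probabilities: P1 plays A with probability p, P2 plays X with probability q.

p = 0.5, q = 0.5

Work:
Find probabilities that make opponent indifferent:
P2 chooses q to make P1 indifferent between A and B
P1 chooses p to make P2 indifferent between X and Y
Mixed NE: P1 plays (A: 0.5, B: 0.5), P2 plays (X: 0.5, Y: 0.5)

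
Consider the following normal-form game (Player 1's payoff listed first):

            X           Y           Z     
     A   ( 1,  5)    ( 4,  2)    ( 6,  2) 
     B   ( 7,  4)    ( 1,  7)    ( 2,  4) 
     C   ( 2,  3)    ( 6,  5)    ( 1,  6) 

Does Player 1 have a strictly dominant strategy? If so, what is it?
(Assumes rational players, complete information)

No strictly dominant strategy exists for Player 1

Work:
A strategy strictly dominates another if it gives a strictly higher payoff against every opponent action. Compare each pair of P1's strategies column-by-column:
  A vs B: [1 vs 7, 4 vs 1, 6 vs 2] → A does not strictly dominate B (column X: 1 ≤ 7)
  A vs C: [1 vs 2, 4 vs 6, 6 vs 1] → A does not strictly dominate C (column X: 1 ≤ 2)
  B vs A: [7 vs 1, 1 vs 4, 2 vs 6] → B does not strictly dominate A (column Y: 1 ≤ 4)
  B vs C: [7 vs 2, 1 vs 6, 2 vs 1] → B does not strictly dominate C (column Y: 1 ≤ 6)
  C vs A: [2 vs 1, 6 vs 4, 1 vs 6] → C does not strictly dominate A (column Z: 1 ≤ 6)
  C vs B: [2 vs 7, 6 vs 1, 1 vs 2] → C does not strictly dominate B (column X: 2 ≤ 7)
No single strategy strictly dominates all others → no strictly dominant strategy.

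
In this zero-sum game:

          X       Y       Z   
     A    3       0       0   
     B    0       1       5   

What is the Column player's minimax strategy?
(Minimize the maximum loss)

Column should play Y, value = 1

Work:
Column player minimizes Row's maximum payoff:
Column X: max payoff to Row = 3
Column Y: max payoff to Row = 1
Column Z: max payoff to Row = 5
Minimum is 1, achieved by column Y.
Minimax strategy: Y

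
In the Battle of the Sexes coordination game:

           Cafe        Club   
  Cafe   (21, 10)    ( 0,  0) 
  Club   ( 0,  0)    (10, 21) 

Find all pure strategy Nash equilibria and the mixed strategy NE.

Pure NE: (Cafe, Cafe) and (Club, Club); Mixed NE: p = 0.6774, q = 0.3226

Work:
Check pure NE:
(Cafe, Cafe): (21, 10) - no unilateral deviation beneficial
(Club, Club): (10, 21) - no unilateral deviation beneficial
Mixed NE: P1 plays Cafe with p = 0.6774, P2 plays Cafe with q = 0.3226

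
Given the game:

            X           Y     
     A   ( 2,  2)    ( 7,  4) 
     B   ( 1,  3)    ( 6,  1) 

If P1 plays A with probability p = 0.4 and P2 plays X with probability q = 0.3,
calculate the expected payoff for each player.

E[P1] = 4.9, E[P2] = 2.32

Work:
E[P1] = p·q·π₁(A,X) + p·(1-q)·π₁(A,Y) + (1-p)·q·π₁(B,X) + (1-p)·(1-q)·π₁(B,Y)
= 0.4·0.3·2 + 0.4·0.7·7 + 0.6·0.3·1 + 0.6·0.7·6
= 4.9

E[P2] = 2.32 (similar calculation)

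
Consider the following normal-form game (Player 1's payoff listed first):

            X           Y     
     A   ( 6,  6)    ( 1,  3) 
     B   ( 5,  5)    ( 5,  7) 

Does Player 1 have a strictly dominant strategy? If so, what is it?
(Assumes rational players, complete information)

No strictly dominant strategy exists for Player 1

Work:
A strategy strictly dominates another if it gives a strictly higher payoff against every opponent action. Compare each pair of P1's strategies column-by-column:
  A vs B: [6 vs 5, 1 vs 5] → A does not strictly dominate B (column Y: 1 ≤ 5)
  B vs A: [5 vs 6, 5 vs 1] → B does not strictly dominate A (column X: 5 ≤ 6)
No single strategy strictly dominates all others → no strictly dominant strategy.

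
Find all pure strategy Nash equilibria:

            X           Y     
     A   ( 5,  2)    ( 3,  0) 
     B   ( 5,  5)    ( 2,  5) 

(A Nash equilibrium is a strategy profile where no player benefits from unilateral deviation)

Nash equilibrium: (A, X), (B, X)

Work:
Best responses:
  P1 vs X: payoffs [5, 5] → best response A/B (payoff 5)
  P1 vs Y: payoffs [3, 2] → best response A (payoff 3)
  P2 vs A: payoffs [2, 0] → best response X (payoff 2)
  P2 vs B: payoffs [5, 5] → best response X/Y (payoff 5)
Mutual best responses: (A,X), (B,X) → Nash equilibria.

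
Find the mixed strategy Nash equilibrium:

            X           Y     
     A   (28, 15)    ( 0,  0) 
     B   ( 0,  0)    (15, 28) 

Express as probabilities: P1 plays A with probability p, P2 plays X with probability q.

p = 0.6512, q = 0.3488

Work:
Find probabilities that make opponent indifferent:
P2 chooses q to make P1 indifferent between A and B
P1 chooses p to make P2 indifferent between X and Y
Mixed NE: P1 plays (A: 0.6512, B: 0.3488), P2 plays (X: 0.3488, Y: 0.6512)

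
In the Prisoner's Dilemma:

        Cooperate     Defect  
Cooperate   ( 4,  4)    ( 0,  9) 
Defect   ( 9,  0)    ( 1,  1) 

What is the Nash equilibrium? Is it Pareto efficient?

(Defect, Defect) is NE; not Pareto efficient

Work:
Defect dominates Cooperate for both players:
If P2 cooperates: Defect (9) > Cooperate (4)
If P2 defects: Defect (1) > Cooperate (0)
NE: (Defect, Defect) with payoff (1, 1)
But (Cooperate, Cooperate) = (4, 4) Pareto dominates (1, 1)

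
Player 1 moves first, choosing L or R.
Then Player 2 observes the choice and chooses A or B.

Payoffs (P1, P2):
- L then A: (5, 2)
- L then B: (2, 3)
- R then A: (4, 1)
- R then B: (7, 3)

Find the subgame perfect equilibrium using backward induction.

P1 plays R, P2 plays B after L and B after R; Payoff (7, 3)

Work:
Backward induction:
After L: P2 chooses B → P1 gets 2
After R: P2 chooses B → P1 gets 7
P1 chooses R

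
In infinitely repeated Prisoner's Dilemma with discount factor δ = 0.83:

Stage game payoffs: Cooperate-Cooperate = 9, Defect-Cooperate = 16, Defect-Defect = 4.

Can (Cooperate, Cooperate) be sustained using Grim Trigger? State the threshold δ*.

δ* = 0.5833; since δ = 0.83 ≥ 0.5833, cooperation can be sustained

Work:
For Grim Trigger:
Cooperate forever: 9/(1-δ)
Defect then punished: 16 + 4·δ/(1-δ)
Need: 9/(1-δ) ≥ 16 + 4·δ/(1-δ)
Solving: δ ≥ (T-R)/(T-P) = (16-9)/(16-4) = 0.5833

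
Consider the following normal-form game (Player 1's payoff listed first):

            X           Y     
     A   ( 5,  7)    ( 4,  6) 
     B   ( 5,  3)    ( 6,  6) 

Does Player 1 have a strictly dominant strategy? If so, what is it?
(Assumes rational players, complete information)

No strictly dominant strategy exists for Player 1

Work:
A strategy strictly dominates another if it gives a strictly higher payoff against every opponent action. Compare each pair of P1's strategies column-by-column:
  A vs B: [5 vs 5, 4 vs 6] → A does not strictly dominate B (column X: 5 ≤ 5)
  B vs A: [5 vs 5, 6 vs 4] → B does not strictly dominate A (column X: 5 ≤ 5)
No single strategy strictly dominates all others → no strictly dominant strategy.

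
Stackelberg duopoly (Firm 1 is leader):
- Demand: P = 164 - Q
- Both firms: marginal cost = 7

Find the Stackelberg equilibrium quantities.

q₁* (leader) = 78.5, q₂* (follower) = 39.25

Work:
Follower's reaction: q₂ = (a - c - q₁)/2
Leader substitutes: π₁ = q₁·(a - q₁ - (a-c-q₁)/2 - c)
FOC: q₁* = (164 - 7)/2 = 78.50
Then: q₂* = (164 - 7 - 78.5)/2 = 39.25
Leader has first-mover advantage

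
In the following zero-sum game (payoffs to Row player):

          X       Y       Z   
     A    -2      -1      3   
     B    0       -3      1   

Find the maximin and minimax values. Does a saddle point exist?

Maximin = -2, Minimax = -1, Saddle: False

Work:
Row minimums: [-2, -3] → maximin = -2
Column maximums: [0, -1, 3] → minimax = -1
No saddle point (maximin ≠ minimax). Mixed strategy needed.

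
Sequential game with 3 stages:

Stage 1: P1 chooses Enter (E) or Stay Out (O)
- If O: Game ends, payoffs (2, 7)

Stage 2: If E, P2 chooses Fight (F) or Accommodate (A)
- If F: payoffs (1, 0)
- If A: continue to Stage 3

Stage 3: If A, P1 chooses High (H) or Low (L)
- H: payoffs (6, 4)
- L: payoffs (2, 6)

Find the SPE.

SPE: (E, A, H); Outcome (6, 4)

Work:
Stage 3: P1 chooses H (6 vs 2)
Stage 2: P2: F->0, A->4 (anticipating H). Choose A
Stage 1: P1: O->2, E->6 (anticipating A, H). Choose E
SPE path: E -> A -> H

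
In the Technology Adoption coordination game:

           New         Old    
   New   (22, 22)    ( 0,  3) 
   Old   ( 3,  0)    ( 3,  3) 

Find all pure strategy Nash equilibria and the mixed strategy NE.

Pure NE: (New, New) and (Old, Old); Mixed NE: p = 0.1364, q = 0.1364

Work:
Check pure NE:
(New, New): (22, 22) - no unilateral deviation beneficial
(Old, Old): (3, 3) - no unilateral deviation beneficial
Mixed NE: P1 plays New with p = 0.1364, P2 plays New with q = 0.1364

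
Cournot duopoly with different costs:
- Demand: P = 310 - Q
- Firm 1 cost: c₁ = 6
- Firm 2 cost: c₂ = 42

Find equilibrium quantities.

q₁* = 113.33, q₂* = 77.33

Work:
Reaction: q₁ = (310 - 6 - q₂)/2
Reaction: q₂ = (310 - 42 - q₁)/2
Solve simultaneously:
q₁* = (310 - 2×6 + 42)/3 = 113.33
q₂* = (310 - 2×42 + 6)/3 = 77.33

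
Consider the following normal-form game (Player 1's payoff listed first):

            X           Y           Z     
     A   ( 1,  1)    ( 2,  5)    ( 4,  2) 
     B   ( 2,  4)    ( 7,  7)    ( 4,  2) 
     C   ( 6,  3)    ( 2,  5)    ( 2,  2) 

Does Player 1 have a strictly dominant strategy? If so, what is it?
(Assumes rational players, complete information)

No strictly dominant strategy exists for Player 1

Work:
A strategy strictly dominates another if it gives a strictly higher payoff against every opponent action. Compare each pair of P1's strategies column-by-column:
  A vs B: [1 vs 2, 2 vs 7, 4 vs 4] → A does not strictly dominate B (column X: 1 ≤ 2)
  A vs C: [1 vs 6, 2 vs 2, 4 vs 2] → A does not strictly dominate C (column X: 1 ≤ 6)
  B vs A: [2 vs 1, 7 vs 2, 4 vs 4] → B does not strictly dominate A (column Z: 4 ≤ 4)
  B vs C: [2 vs 6, 7 vs 2, 4 vs 2] → B does not strictly dominate C (column X: 2 ≤ 6)
  C vs A: [6 vs 1, 2 vs 2, 2 vs 4] → C does not strictly dominate A (column Y: 2 ≤ 2)
  C vs B: [6 vs 2, 2 vs 7, 2 vs 4] → C does not strictly dominate B (column Y: 2 ≤ 7)
No single strategy strictly dominates all others → no strictly dominant strategy.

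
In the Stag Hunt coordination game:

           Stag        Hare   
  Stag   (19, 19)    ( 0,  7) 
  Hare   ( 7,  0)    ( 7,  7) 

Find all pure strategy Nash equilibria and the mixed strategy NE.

Pure NE: (Stag, Stag) and (Hare, Hare); Mixed NE: p = 0.3684, q = 0.3684

Work:
Check pure NE:
(Stag, Stag): (19, 19) - no unilateral deviation beneficial
(Hare, Hare): (7, 7) - no unilateral deviation beneficial
Mixed NE: P1 plays Stag with p = 0.3684, P2 plays Stag with q = 0.3684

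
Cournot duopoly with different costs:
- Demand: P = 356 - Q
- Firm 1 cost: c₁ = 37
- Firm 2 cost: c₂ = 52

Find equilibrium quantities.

q₁* = 111.33, q₂* = 96.33

Work:
Reaction: q₁ = (356 - 37 - q₂)/2
Reaction: q₂ = (356 - 52 - q₁)/2
Solve simultaneously:
q₁* = (356 - 2×37 + 52)/3 = 111.33
q₂* = (356 - 2×52 + 37)/3 = 96.33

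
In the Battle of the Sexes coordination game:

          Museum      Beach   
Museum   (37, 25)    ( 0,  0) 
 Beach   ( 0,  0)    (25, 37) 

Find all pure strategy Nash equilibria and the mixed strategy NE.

Pure NE: (Museum, Museum) and (Beach, Beach); Mixed NE: p = 0.5968, q = 0.4032

Work:
Check pure NE:
(Museum, Museum): (37, 25) - no unilateral deviation beneficial
(Beach, Beach): (25, 37) - no unilateral deviation beneficial
Mixed NE: P1 plays Museum with p = 0.5968, P2 plays Museum with q = 0.4032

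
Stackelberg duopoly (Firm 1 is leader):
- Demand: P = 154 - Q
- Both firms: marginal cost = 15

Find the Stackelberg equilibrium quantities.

q₁* (leader) = 69.5, q₂* (follower) = 34.75

Work:
Follower's reaction: q₂ = (a - c - q₁)/2
Leader substitutes: π₁ = q₁·(a - q₁ - (a-c-q₁)/2 - c)
FOC: q₁* = (154 - 15)/2 = 69.50
Then: q₂* = (154 - 15 - 69.5)/2 = 34.75
Leader has first-mover advantage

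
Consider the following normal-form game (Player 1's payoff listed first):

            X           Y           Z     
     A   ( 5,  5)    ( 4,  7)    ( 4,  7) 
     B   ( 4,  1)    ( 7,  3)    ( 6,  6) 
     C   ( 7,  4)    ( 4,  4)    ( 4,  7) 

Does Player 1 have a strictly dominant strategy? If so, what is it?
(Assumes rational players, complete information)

No strictly dominant strategy exists for Player 1

Work:
A strategy strictly dominates another if it gives a strictly higher payoff against every opponent action. Compare each pair of P1's strategies column-by-column:
  A vs B: [5 vs 4, 4 vs 7, 4 vs 6] → A does not strictly dominate B (column Y: 4 ≤ 7)
  A vs C: [5 vs 7, 4 vs 4, 4 vs 4] → A does not strictly dominate C (column X: 5 ≤ 7)
  B vs A: [4 vs 5, 7 vs 4, 6 vs 4] → B does not strictly dominate A (column X: 4 ≤ 5)
  B vs C: [4 vs 7, 7 vs 4, 6 vs 4] → B does not strictly dominate C (column X: 4 ≤ 7)
  C vs A: [7 vs 5, 4 vs 4, 4 vs 4] → C does not strictly dominate A (column Y: 4 ≤ 4)
  C vs B: [7 vs 4, 4 vs 7, 4 vs 6] → C does not strictly dominate B (column Y: 4 ≤ 7)
No single strategy strictly dominates all others → no strictly dominant strategy.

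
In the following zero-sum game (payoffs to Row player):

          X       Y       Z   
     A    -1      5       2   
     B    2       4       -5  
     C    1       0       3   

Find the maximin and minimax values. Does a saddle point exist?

Maximin = 0, Minimax = 2, Saddle: False

Work:
Row minimums: [-1, -5, 0] → maximin = 0
Column maximums: [2, 5, 3] → minimax = 2
No saddle point (maximin ≠ minimax). Mixed strategy needed.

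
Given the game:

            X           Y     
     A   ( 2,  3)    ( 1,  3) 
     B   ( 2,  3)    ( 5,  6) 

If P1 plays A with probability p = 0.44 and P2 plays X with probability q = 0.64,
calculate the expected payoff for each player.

E[P1] = 2.4464, E[P2] = 3.6048

Work:
E[P1] = p·q·π₁(A,X) + p·(1-q)·π₁(A,Y) + (1-p)·q·π₁(B,X) + (1-p)·(1-q)·π₁(B,Y)
= 0.44·0.64·2 + 0.44·0.36·1 + 0.56·0.64·2 + 0.56·0.36·5
= 2.4464

E[P2] = 3.6048 (similar calculation)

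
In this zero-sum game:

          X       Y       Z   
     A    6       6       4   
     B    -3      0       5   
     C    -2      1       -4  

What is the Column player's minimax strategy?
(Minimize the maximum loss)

Column should play Z, value = 5

Work:
Column player minimizes Row's maximum payoff:
Column X: max payoff to Row = 6
Column Y: max payoff to Row = 6
Column Z: max payoff to Row = 5
Minimum is 5, achieved by column Z.
Minimax strategy: Z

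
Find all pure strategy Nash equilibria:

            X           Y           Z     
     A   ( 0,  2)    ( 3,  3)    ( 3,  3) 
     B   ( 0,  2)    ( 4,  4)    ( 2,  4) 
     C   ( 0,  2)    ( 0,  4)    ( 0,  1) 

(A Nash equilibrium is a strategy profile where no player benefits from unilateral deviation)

Nash equilibrium: (A, Z), (B, Y)

Work:
Best responses:
  P1 vs X: payoffs [0, 0, 0] → best response A/B/C (payoff 0)
  P1 vs Y: payoffs [3, 4, 0] → best response B (payoff 4)
  P1 vs Z: payoffs [3, 2, 0] → best response A (payoff 3)
  P2 vs A: payoffs [2, 3, 3] → best response Y/Z (payoff 3)
  P2 vs B: payoffs [2, 4, 4] → best response Y/Z (payoff 4)
  P2 vs C: payoffs [2, 4, 1] → best response Y (payoff 4)
Mutual best responses: (A,Z), (B,Y) → Nash equilibria.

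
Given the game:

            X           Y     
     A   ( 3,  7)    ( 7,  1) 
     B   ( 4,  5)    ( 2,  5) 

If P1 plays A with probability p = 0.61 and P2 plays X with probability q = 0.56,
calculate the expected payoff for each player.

E[P1] = 4.1204, E[P2] = 4.6096

Work:
E[P1] = p·q·π₁(A,X) + p·(1-q)·π₁(A,Y) + (1-p)·q·π₁(B,X) + (1-p)·(1-q)·π₁(B,Y)
= 0.61·0.56·3 + 0.61·0.44·7 + 0.39·0.56·4 + 0.39·0.44·2
= 4.1204

E[P2] = 4.6096 (similar calculation)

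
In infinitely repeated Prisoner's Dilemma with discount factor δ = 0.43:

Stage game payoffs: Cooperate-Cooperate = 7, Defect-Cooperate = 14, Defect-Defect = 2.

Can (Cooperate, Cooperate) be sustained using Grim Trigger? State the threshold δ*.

δ* = 0.5833; since δ = 0.43 < 0.5833, cooperation cannot be sustained

Work:
For Grim Trigger:
Cooperate forever: 7/(1-δ)
Defect then punished: 14 + 2·δ/(1-δ)
Need: 7/(1-δ) ≥ 14 + 2·δ/(1-δ)
Solving: δ ≥ (T-R)/(T-P) = (14-7)/(14-2) = 0.5833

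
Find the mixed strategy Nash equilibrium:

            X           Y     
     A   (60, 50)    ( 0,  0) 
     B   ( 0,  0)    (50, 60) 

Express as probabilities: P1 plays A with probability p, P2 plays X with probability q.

p = 0.5455, q = 0.4545

Work:
Find probabilities that make opponent indifferent:
P2 chooses q to make P1 indifferent between A and B
P1 chooses p to make P2 indifferent between X and Y
Mixed NE: P1 plays (A: 0.5455, B: 0.4545), P2 plays (X: 0.4545, Y: 0.5455)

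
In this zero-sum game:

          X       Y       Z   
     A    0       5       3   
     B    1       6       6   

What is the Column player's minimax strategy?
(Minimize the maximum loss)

Column should play X, value = 1

Work:
Column player minimizes Row's maximum payoff:
Column X: max payoff to Row = 1
Column Y: max payoff to Row = 6
Column Z: max payoff to Row = 6
Minimum is 1, achieved by column X.
Minimax strategy: X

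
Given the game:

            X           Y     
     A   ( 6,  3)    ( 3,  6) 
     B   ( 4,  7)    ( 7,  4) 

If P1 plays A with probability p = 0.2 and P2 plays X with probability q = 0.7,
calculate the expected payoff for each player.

E[P1] = 4.94, E[P2] = 5.66

Work:
E[P1] = p·q·π₁(A,X) + p·(1-q)·π₁(A,Y) + (1-p)·q·π₁(B,X) + (1-p)·(1-q)·π₁(B,Y)
= 0.2·0.7·6 + 0.2·0.3·3 + 0.8·0.7·4 + 0.8·0.3·7
= 4.94

E[P2] = 5.66 (similar calculation)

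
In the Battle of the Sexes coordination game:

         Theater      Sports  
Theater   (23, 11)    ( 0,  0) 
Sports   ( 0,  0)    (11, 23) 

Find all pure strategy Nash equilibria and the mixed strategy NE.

Pure NE: (Theater, Theater) and (Sports, Sports); Mixed NE: p = 0.6765, q = 0.3235

Work:
Check pure NE:
(Theater, Theater): (23, 11) - no unilateral deviation beneficial
(Sports, Sports): (11, 23) - no unilateral deviation beneficial
Mixed NE: P1 plays Theater with p = 0.6765, P2 plays Theater with q = 0.3235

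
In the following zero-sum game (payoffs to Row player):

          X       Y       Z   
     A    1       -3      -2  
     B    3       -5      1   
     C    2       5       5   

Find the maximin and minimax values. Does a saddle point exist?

Maximin = 2, Minimax = 3, Saddle: False

Work:
Row minimums: [-3, -5, 2] → maximin = 2
Column maximums: [3, 5, 5] → minimax = 3
No saddle point (maximin ≠ minimax). Mixed strategy needed.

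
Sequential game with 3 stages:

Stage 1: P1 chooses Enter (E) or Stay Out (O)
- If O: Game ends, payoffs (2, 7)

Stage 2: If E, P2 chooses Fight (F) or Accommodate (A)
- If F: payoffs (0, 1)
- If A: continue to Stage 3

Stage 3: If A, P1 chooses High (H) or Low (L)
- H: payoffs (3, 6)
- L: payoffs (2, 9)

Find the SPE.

SPE: (E, A, H); Outcome (3, 6)

Work:
Stage 3: P1 chooses H (3 vs 2)
Stage 2: P2: F->1, A->6 (anticipating H). Choose A
Stage 1: P1: O->2, E->3 (anticipating A, H). Choose E
SPE path: E -> A -> H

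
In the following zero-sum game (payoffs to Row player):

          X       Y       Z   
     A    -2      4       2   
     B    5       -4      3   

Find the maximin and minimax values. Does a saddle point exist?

Maximin = -2, Minimax = 3, Saddle: False

Work:
Row minimums: [-2, -4] → maximin = -2
Column maximums: [5, 4, 3] → minimax = 3
No saddle point (maximin ≠ minimax). Mixed strategy needed.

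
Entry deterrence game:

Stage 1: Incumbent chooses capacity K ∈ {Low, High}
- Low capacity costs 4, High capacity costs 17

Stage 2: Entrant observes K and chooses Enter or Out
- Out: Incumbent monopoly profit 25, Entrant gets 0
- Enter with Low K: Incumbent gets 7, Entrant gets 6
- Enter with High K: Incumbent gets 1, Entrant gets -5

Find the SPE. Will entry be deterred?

SPE: (High, Enter|Low, Out|High); Entry deterred. Incumbent net profit = 8

Work:
After Low K: Entrant enters (6 > 0)
After High K: Entrant stays out (-5 < 0)
Incumbent: Low → 7−4=3, High → 25−17=8
Incumbent chooses High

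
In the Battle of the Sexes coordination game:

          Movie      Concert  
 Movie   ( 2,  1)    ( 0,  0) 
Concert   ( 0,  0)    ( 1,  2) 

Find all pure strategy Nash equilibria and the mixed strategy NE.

Pure NE: (Movie, Movie) and (Concert, Concert); Mixed NE: p = 0.6667, q = 0.3333

Work:
Check pure NE:
(Movie, Movie): (2, 1) - no unilateral deviation beneficial
(Concert, Concert): (1, 2) - no unilateral deviation beneficial
Mixed NE: P1 plays Movie with p = 0.6667, P2 plays Movie with q = 0.3333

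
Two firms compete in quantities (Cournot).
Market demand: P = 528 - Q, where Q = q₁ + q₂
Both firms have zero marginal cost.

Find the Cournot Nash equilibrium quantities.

q₁* = q₂* = 176.0; P* = 176.0

Work:
Profit: π_i = P·q_i = (a - q_i - q_j)·q_i
FOC: ∂π_i/∂q_i = a - 2q_i - q_j = 0
Reaction function: q_i = (528 - q_j)/2
Symmetry: q* = 528/3 = 176.0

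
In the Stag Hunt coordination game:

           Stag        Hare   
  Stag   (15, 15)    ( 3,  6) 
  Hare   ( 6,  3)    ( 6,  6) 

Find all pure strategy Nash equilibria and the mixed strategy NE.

Pure NE: (Stag, Stag) and (Hare, Hare); Mixed NE: p = 0.25, q = 0.25

Work:
Check pure NE:
(Stag, Stag): (15, 15) - no unilateral deviation beneficial
(Hare, Hare): (6, 6) - no unilateral deviation beneficial
Mixed NE: P1 plays Stag with p = 0.25, P2 plays Stag with q = 0.25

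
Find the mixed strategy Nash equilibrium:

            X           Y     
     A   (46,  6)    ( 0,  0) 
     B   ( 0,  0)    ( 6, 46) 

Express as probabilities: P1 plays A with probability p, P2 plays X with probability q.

p = 0.8846, q = 0.1154

Work:
Find probabilities that make opponent indifferent:
P2 chooses q to make P1 indifferent between A and B
P1 chooses p to make P2 indifferent between X and Y
Mixed NE: P1 plays (A: 0.8846, B: 0.1154), P2 plays (X: 0.1154, Y: 0.8846)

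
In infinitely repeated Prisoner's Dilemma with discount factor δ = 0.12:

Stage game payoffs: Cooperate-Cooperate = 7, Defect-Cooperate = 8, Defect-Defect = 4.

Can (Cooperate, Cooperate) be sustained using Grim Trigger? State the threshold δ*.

δ* = 0.25; since δ = 0.12 < 0.25, cooperation cannot be sustained

Work:
For Grim Trigger:
Cooperate forever: 7/(1-δ)
Defect then punished: 8 + 4·δ/(1-δ)
Need: 7/(1-δ) ≥ 8 + 4·δ/(1-δ)
Solving: δ ≥ (T-R)/(T-P) = (8-7)/(8-4) = 0.25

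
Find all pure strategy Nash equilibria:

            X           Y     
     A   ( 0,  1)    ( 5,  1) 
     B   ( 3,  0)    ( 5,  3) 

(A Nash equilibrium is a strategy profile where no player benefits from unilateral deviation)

Nash equilibrium: (A, Y), (B, Y)

Work:
Best responses:
  P1 vs X: payoffs [0, 3] → best response B (payoff 3)
  P1 vs Y: payoffs [5, 5] → best response A/B (payoff 5)
  P2 vs A: payoffs [1, 1] → best response X/Y (payoff 1)
  P2 vs B: payoffs [0, 3] → best response Y (payoff 3)
Mutual best responses: (A,Y), (B,Y) → Nash equilibria.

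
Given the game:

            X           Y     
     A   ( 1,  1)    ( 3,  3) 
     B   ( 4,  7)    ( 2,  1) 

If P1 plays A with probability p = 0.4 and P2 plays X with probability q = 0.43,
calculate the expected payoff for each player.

E[P1] = 2.572, E[P2] = 3.004

Work:
E[P1] = p·q·π₁(A,X) + p·(1-q)·π₁(A,Y) + (1-p)·q·π₁(B,X) + (1-p)·(1-q)·π₁(B,Y)
= 0.4·0.43·1 + 0.4·0.57·3 + 0.6·0.43·4 + 0.6·0.57·2
= 2.572

E[P2] = 3.004 (similar calculation)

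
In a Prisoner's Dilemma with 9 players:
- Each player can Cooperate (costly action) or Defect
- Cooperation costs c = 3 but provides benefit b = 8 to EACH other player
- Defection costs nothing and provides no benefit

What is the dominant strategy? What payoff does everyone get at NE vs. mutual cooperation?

Dominant: Defect; NE payoff = 0; Coop payoff = 61

Work:
Defect dominates (saves cost c = 3, benefit to others is external)
NE: All defect → everyone gets 0
If all cooperate: each receives (8)×8 - 3 = 61
Social dilemma: 61 > 0 but NE gives 0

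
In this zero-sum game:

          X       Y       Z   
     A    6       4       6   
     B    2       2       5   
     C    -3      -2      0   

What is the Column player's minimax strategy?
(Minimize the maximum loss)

Column should play Y, value = 4

Work:
Column player minimizes Row's maximum payoff:
Column X: max payoff to Row = 6
Column Y: max payoff to Row = 4
Column Z: max payoff to Row = 6
Minimum is 4, achieved by column Y.
Minimax strategy: Y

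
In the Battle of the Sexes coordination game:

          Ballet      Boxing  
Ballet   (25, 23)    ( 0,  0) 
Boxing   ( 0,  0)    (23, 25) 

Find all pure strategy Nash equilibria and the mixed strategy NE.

Pure NE: (Ballet, Ballet) and (Boxing, Boxing); Mixed NE: p = 0.5208, q = 0.4792

Work:
Check pure NE:
(Ballet, Ballet): (25, 23) - no unilateral deviation beneficial
(Boxing, Boxing): (23, 25) - no unilateral deviation beneficial
Mixed NE: P1 plays Ballet with p = 0.5208, P2 plays Ballet with q = 0.4792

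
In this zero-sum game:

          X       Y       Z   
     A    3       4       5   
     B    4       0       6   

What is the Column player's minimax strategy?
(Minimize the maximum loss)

Column should play X or Y (all achieve the minimum), value = 4

Work:
Column player minimizes Row's maximum payoff:
Column X: max payoff to Row = 4
Column Y: max payoff to Row = 4
Column Z: max payoff to Row = 6
Minimum is 4, achieved by columns X, Y (tied).
Each of X or Y is a minimax strategy.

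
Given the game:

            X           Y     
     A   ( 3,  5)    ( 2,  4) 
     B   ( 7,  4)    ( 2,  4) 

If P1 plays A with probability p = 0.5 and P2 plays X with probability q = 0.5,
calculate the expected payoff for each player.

E[P1] = 3.5, E[P2] = 4.25

Work:
E[P1] = p·q·π₁(A,X) + p·(1-q)·π₁(A,Y) + (1-p)·q·π₁(B,X) + (1-p)·(1-q)·π₁(B,Y)
= 0.5·0.5·3 + 0.5·0.5·2 + 0.5·0.5·7 + 0.5·0.5·2
= 3.5

E[P2] = 4.25 (similar calculation)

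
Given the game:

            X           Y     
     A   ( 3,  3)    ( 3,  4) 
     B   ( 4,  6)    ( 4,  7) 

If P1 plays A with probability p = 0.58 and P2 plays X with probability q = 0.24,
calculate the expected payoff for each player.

E[P1] = 3.42, E[P2] = 5.02

Work:
E[P1] = p·q·π₁(A,X) + p·(1-q)·π₁(A,Y) + (1-p)·q·π₁(B,X) + (1-p)·(1-q)·π₁(B,Y)
= 0.58·0.24·3 + 0.58·0.76·3 + 0.42·0.24·4 + 0.42·0.76·4
= 3.42

E[P2] = 5.02 (similar calculation)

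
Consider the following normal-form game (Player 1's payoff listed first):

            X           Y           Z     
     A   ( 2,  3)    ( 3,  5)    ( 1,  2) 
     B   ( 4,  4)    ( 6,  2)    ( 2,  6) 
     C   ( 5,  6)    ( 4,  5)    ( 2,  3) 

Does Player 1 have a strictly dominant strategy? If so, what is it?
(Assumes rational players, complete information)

No strictly dominant strategy exists for Player 1

Work:
A strategy strictly dominates another if it gives a strictly higher payoff against every opponent action. Compare each pair of P1's strategies column-by-column:
  A vs B: [2 vs 4, 3 vs 6, 1 vs 2] → A does not strictly dominate B (column X: 2 ≤ 4)
  A vs C: [2 vs 5, 3 vs 4, 1 vs 2] → A does not strictly dominate C (column X: 2 ≤ 5)
  B vs A: [4 vs 2, 6 vs 3, 2 vs 1] → B strictly dominates A
  B vs C: [4 vs 5, 6 vs 4, 2 vs 2] → B does not strictly dominate C (column X: 4 ≤ 5)
  C vs A: [5 vs 2, 4 vs 3, 2 vs 1] → C strictly dominates A
  C vs B: [5 vs 4, 4 vs 6, 2 vs 2] → C does not strictly dominate B (column Y: 4 ≤ 6)
No single strategy strictly dominates all others → no strictly dominant strategy.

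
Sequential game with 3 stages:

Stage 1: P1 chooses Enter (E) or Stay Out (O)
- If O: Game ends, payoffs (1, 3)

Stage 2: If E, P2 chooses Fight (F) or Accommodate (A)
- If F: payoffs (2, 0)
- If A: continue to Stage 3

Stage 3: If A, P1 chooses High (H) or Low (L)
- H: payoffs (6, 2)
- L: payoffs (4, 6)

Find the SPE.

SPE: (E, A, H); Outcome (6, 2)

Work:
Stage 3: P1 chooses H (6 vs 4)
Stage 2: P2: F->0, A->2 (anticipating H). Choose A
Stage 1: P1: O->1, E->6 (anticipating A, H). Choose E
SPE path: E -> A -> H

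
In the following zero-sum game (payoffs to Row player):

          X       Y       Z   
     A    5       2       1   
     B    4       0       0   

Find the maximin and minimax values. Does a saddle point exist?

Maximin = 1, Minimax = 1, Saddle: True

Work:
Row minimums: [1, 0] → maximin = 1
Column maximums: [5, 2, 1] → minimax = 1
Saddle point exists! Game value = 1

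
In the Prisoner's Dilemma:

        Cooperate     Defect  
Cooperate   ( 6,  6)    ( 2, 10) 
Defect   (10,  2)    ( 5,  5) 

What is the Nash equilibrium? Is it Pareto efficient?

(Defect, Defect) is NE; not Pareto efficient

Work:
Defect dominates Cooperate for both players:
If P2 cooperates: Defect (10) > Cooperate (6)
If P2 defects: Defect (5) > Cooperate (2)
NE: (Defect, Defect) with payoff (5, 5)
But (Cooperate, Cooperate) = (6, 6) Pareto dominates (5, 5)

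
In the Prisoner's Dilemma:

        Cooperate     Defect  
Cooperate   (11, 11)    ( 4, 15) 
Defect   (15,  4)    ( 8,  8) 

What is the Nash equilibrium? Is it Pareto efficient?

(Defect, Defect) is NE; not Pareto efficient

Work:
Defect dominates Cooperate for both players:
If P2 cooperates: Defect (15) > Cooperate (11)
If P2 defects: Defect (8) > Cooperate (4)
NE: (Defect, Defect) with payoff (8, 8)
But (Cooperate, Cooperate) = (11, 11) Pareto dominates (8, 8)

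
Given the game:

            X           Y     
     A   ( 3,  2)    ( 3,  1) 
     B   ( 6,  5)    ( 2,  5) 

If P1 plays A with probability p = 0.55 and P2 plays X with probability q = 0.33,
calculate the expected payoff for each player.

E[P1] = 3.144, E[P2] = 2.9815

Work:
E[P1] = p·q·π₁(A,X) + p·(1-q)·π₁(A,Y) + (1-p)·q·π₁(B,X) + (1-p)·(1-q)·π₁(B,Y)
= 0.55·0.33·3 + 0.55·0.67·3 + 0.45·0.33·6 + 0.45·0.67·2
= 3.144

E[P2] = 2.9815 (similar calculation)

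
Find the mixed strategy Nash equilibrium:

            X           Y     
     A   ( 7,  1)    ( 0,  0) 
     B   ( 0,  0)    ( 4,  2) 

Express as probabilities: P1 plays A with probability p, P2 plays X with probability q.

p = 0.6667, q = 0.3636

Work:
Find probabilities that make opponent indifferent:
P2 chooses q to make P1 indifferent between A and B
P1 chooses p to make P2 indifferent between X and Y
Mixed NE: P1 plays (A: 0.6667, B: 0.3333), P2 plays (X: 0.3636, Y: 0.6364)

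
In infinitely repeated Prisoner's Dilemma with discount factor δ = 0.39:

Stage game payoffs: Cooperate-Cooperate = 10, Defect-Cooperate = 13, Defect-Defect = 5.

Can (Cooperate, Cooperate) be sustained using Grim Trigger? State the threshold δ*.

δ* = 0.375; since δ = 0.39 ≥ 0.375, cooperation can be sustained

Work:
For Grim Trigger:
Cooperate forever: 10/(1-δ)
Defect then punished: 13 + 5·δ/(1-δ)
Need: 10/(1-δ) ≥ 13 + 5·δ/(1-δ)
Solving: δ ≥ (T-R)/(T-P) = (13-10)/(13-5) = 0.375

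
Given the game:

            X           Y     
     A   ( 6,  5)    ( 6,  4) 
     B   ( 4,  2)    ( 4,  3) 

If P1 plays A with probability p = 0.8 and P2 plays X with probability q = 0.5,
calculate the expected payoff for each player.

E[P1] = 5.6, E[P2] = 4.1

Work:
E[P1] = p·q·π₁(A,X) + p·(1-q)·π₁(A,Y) + (1-p)·q·π₁(B,X) + (1-p)·(1-q)·π₁(B,Y)
= 0.8·0.5·6 + 0.8·0.5·6 + 0.2·0.5·4 + 0.2·0.5·4
= 5.6

E[P2] = 4.1 (similar calculation)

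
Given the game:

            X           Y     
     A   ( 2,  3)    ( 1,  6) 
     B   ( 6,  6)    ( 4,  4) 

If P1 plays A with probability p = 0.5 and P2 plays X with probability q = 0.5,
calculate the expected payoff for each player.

E[P1] = 3.25, E[P2] = 4.75

Work:
E[P1] = p·q·π₁(A,X) + p·(1-q)·π₁(A,Y) + (1-p)·q·π₁(B,X) + (1-p)·(1-q)·π₁(B,Y)
= 0.5·0.5·2 + 0.5·0.5·1 + 0.5·0.5·6 + 0.5·0.5·4
= 3.25

E[P2] = 4.75 (similar calculation)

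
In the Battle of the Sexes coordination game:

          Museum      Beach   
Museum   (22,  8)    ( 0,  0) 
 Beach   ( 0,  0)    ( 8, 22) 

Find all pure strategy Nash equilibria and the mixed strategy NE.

Pure NE: (Museum, Museum) and (Beach, Beach); Mixed NE: p = 0.7333, q = 0.2667

Work:
Check pure NE:
(Museum, Museum): (22, 8) - no unilateral deviation beneficial
(Beach, Beach): (8, 22) - no unilateral deviation beneficial
Mixed NE: P1 plays Museum with p = 0.7333, P2 plays Museum with q = 0.2667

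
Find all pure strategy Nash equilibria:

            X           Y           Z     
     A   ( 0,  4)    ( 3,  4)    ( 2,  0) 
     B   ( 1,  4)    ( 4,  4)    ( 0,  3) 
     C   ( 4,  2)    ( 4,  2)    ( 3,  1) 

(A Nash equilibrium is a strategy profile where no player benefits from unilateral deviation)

Nash equilibrium: (B, Y), (C, X), (C, Y)

Work:
Best responses:
  P1 vs X: payoffs [0, 1, 4] → best response C (payoff 4)
  P1 vs Y: payoffs [3, 4, 4] → best response B/C (payoff 4)
  P1 vs Z: payoffs [2, 0, 3] → best response C (payoff 3)
  P2 vs A: payoffs [4, 4, 0] → best response X/Y (payoff 4)
  P2 vs B: payoffs [4, 4, 3] → best response X/Y (payoff 4)
  P2 vs C: payoffs [2, 2, 1] → best response X/Y (payoff 2)
Mutual best responses: (B,Y), (C,X), (C,Y) → Nash equilibria.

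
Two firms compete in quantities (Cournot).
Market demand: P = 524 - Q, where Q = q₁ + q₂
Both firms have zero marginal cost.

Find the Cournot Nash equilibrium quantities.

q₁* = q₂* = 174.67; P* = 174.67

Work:
Profit: π_i = P·q_i = (a - q_i - q_j)·q_i
FOC: ∂π_i/∂q_i = a - 2q_i - q_j = 0
Reaction function: q_i = (524 - q_j)/2
Symmetry: q* = 524/3 = 174.67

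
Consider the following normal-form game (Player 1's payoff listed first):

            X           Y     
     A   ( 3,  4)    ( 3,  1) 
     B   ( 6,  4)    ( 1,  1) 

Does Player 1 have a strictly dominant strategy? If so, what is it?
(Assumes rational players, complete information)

No strictly dominant strategy exists for Player 1

Work:
A strategy strictly dominates another if it gives a strictly higher payoff against every opponent action. Compare each pair of P1's strategies column-by-column:
  A vs B: [3 vs 6, 3 vs 1] → A does not strictly dominate B (column X: 3 ≤ 6)
  B vs A: [6 vs 3, 1 vs 3] → B does not strictly dominate A (column Y: 1 ≤ 3)
No single strategy strictly dominates all others → no strictly dominant strategy.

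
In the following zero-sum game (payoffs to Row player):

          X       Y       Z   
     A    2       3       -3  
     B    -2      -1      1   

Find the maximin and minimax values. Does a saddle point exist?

Maximin = -2, Minimax = 1, Saddle: False

Work:
Row minimums: [-3, -2] → maximin = -2
Column maximums: [2, 3, 1] → minimax = 1
No saddle point (maximin ≠ minimax). Mixed strategy needed.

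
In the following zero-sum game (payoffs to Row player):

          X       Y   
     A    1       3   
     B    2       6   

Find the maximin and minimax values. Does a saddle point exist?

Maximin = 2, Minimax = 2, Saddle: True

Work:
Row minimums: [1, 2] → maximin = 2
Column maximums: [2, 6] → minimax = 2
Saddle point exists! Game value = 2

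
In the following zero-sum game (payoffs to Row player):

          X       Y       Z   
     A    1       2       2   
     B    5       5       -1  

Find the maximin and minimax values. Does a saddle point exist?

Maximin = 1, Minimax = 2, Saddle: False

Work:
Row minimums: [1, -1] → maximin = 1
Column maximums: [5, 5, 2] → minimax = 2
No saddle point (maximin ≠ minimax). Mixed strategy needed.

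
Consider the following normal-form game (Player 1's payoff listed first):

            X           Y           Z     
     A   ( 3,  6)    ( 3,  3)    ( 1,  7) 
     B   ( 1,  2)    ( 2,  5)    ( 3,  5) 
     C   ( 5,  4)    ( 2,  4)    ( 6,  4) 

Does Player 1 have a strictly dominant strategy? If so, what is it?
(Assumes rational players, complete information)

No strictly dominant strategy exists for Player 1

Work:
A strategy strictly dominates another if it gives a strictly higher payoff against every opponent action. Compare each pair of P1's strategies column-by-column:
  A vs B: [3 vs 1, 3 vs 2, 1 vs 3] → A does not strictly dominate B (column Z: 1 ≤ 3)
  A vs C: [3 vs 5, 3 vs 2, 1 vs 6] → A does not strictly dominate C (column X: 3 ≤ 5)
  B vs A: [1 vs 3, 2 vs 3, 3 vs 1] → B does not strictly dominate A (column X: 1 ≤ 3)
  B vs C: [1 vs 5, 2 vs 2, 3 vs 6] → B does not strictly dominate C (column X: 1 ≤ 5)
  C vs A: [5 vs 3, 2 vs 3, 6 vs 1] → C does not strictly dominate A (column Y: 2 ≤ 3)
  C vs B: [5 vs 1, 2 vs 2, 6 vs 3] → C does not strictly dominate B (column Y: 2 ≤ 2)
No single strategy strictly dominates all others → no strictly dominant strategy.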